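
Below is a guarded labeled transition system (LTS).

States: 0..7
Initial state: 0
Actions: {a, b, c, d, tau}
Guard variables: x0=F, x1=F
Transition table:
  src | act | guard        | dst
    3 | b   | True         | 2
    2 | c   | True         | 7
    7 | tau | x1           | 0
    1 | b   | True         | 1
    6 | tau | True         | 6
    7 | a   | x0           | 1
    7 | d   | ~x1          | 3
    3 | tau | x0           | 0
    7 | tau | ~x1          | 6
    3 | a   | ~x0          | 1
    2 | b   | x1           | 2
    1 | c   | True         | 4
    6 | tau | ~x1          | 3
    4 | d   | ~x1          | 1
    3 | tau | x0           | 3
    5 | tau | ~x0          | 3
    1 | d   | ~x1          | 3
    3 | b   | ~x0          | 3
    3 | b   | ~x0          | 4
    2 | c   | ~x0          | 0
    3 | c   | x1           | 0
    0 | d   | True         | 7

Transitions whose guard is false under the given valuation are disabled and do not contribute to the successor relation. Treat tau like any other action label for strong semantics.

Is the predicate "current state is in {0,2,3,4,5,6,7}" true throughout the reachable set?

Inv-set: {0,2,3,4,5,6,7}
Reachable = {0,1,2,3,4,6,7}
  0: ok
  1: outside
  2: ok
  3: ok
  4: ok
  6: ok
  7: ok
reach 1 via d·d·a — violates

Answer: INVARIANT VIOLATED at state 1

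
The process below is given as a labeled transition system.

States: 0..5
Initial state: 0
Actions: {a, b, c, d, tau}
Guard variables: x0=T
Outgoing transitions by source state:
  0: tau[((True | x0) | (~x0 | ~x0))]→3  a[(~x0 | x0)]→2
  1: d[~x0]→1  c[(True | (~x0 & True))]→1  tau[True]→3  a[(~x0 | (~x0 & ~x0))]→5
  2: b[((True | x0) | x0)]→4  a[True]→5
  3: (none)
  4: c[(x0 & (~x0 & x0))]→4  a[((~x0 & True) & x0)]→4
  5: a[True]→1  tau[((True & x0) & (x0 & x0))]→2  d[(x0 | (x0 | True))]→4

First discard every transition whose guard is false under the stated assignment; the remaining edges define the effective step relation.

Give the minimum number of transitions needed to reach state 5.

Answer: 2

Trace:
Layered search for 5:
  depth 0: {0}
  depth 1: {2,3}
  depth 2: {4,5}
first hit 5 at d=2 via a·a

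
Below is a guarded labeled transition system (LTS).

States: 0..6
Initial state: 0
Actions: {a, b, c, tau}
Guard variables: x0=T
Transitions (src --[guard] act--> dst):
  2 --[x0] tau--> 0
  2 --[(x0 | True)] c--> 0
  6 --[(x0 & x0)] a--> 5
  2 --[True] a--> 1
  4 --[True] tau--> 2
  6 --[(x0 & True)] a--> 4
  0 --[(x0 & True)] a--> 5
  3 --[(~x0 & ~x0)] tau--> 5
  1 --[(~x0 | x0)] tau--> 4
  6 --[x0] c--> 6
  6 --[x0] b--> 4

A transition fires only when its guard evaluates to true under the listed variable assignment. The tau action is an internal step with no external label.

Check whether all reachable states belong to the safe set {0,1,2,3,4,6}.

Allowed set {0,1,2,3,4,6}
Reach set: {0,5}
  0: ok
  5: outside
reach 5 via a — violates

Answer: INVARIANT VIOLATED at state 5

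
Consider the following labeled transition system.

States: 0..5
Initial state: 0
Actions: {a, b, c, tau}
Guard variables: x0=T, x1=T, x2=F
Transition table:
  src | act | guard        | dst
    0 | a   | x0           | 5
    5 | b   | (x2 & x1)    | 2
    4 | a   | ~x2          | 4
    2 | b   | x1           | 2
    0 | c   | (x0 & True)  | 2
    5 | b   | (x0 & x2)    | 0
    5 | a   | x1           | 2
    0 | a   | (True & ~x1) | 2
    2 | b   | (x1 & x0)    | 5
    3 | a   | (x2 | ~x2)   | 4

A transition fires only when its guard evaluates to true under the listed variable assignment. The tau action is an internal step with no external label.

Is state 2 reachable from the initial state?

Answer: REACHABLE

Trace:
Guard filter leaves 7 enabled edge(s).
depth 0: {0}
depth 1: {2,5}  now seen {0,2,5}
Reachable = {0,2,5}
trace reaching 2: c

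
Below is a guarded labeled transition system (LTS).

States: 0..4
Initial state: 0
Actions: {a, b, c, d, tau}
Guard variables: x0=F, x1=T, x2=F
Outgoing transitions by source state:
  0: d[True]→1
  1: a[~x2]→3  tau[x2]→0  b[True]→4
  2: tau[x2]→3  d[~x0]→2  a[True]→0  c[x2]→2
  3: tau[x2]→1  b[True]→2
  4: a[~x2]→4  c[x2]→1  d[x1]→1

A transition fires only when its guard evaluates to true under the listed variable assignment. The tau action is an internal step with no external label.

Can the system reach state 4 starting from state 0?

Answer: REACHABLE

Trace:
Guard filter leaves 8 enabled edge(s).
depth 0: {0}
depth 1: {1}  total {0,1}
depth 2: {3,4}  total {0,1,3,4}
depth 3: {2}  total {0,1,2,3,4}
Reach set: {0,1,2,3,4}
witness 4: d·b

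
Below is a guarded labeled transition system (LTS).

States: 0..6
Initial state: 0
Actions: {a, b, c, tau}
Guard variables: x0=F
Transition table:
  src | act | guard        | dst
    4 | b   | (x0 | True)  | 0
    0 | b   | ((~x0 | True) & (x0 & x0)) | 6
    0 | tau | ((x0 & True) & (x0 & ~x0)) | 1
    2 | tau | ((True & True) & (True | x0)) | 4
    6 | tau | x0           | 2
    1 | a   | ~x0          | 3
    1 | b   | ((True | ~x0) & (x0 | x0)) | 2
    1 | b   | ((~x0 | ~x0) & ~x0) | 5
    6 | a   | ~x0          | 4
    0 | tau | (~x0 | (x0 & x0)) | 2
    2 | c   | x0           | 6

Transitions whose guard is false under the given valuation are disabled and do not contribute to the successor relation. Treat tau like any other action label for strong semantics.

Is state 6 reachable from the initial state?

Answer: UNREACHABLE

Analysis:
After dropping false guards: 6 live edges.
L0 = {0}
L1 = {2}  total {0,2}
L2 = {4}  total {0,2,4}
R = {0,2,4}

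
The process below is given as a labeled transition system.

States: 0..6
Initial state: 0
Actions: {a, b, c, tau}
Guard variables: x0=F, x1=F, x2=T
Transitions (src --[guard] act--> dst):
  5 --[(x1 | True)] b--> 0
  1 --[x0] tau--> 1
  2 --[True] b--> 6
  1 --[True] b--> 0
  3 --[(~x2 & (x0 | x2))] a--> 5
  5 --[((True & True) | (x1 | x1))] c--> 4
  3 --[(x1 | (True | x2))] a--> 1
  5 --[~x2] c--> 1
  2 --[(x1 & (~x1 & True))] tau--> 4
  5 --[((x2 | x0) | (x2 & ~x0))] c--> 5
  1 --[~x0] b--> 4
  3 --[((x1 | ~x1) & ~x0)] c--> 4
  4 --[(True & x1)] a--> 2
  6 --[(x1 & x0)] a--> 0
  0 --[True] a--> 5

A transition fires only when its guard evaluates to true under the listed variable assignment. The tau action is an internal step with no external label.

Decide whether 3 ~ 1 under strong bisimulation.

Refine partition for ~:
  round 0: {{0,1,2,3,4,5,6}}
  round 1: {{0},{1,2},{3},{4,6},{5}}
  round 2: {{0},{1},{2},{3},{4,6},{5}}
6 equivalence class(es) (converged in 3)
3∈{3}, 1∈{1}

Answer: NOT BISIMILAR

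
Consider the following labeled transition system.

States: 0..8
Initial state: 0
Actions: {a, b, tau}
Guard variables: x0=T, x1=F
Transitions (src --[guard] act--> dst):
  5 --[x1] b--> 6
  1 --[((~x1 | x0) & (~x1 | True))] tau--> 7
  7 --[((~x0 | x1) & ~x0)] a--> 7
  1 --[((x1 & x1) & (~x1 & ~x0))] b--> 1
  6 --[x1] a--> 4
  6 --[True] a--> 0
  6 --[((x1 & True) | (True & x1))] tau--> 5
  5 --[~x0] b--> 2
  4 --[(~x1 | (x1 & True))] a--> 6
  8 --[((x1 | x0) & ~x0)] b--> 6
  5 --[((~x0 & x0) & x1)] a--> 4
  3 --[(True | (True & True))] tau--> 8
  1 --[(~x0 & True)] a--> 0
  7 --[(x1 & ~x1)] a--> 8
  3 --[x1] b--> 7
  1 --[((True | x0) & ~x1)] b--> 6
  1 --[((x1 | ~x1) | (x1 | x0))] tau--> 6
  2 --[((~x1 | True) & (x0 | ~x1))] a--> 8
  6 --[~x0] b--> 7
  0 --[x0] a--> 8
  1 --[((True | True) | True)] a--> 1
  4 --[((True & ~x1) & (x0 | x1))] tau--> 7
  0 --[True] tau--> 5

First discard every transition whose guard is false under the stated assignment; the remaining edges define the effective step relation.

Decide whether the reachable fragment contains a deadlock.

Answer: DEADLOCK at state 5

Analysis:
Reach set: {0,5,8}
  0: a→8  tau→5  [deg 2]
  5: ∅  [no exit]
  8: ∅  [no exit]
trace reaching 5: tau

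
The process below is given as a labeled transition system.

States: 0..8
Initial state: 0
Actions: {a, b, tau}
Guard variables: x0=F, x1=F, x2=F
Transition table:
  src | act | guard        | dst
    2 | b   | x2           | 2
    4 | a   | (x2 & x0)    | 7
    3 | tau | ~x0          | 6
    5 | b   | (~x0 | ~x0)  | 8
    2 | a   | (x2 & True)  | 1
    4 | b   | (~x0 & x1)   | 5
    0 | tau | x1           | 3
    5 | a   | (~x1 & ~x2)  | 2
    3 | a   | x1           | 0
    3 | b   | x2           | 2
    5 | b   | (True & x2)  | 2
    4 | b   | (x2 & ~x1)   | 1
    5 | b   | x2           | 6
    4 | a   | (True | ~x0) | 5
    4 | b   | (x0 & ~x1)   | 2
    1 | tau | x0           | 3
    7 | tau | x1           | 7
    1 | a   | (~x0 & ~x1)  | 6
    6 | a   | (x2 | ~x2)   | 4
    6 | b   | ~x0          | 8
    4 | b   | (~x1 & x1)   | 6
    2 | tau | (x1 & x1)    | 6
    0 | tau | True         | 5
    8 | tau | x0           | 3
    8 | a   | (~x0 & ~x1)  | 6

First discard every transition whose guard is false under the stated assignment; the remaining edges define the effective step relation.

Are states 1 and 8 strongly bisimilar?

Answer: BISIMILAR

Working:
Compute ~ classes (split until stable):
  P[0] = {{0,1,2,3,4,5,6,7,8}}
  P[1] = {{0,3},{1,4,8},{2,7},{5,6}}
  P[2] = {{0,3},{1,4,8},{2,7},{5},{6}}
  P[3] = {{0},{1,8},{2,7},{3},{4},{5},{6}}
7 equivalence class(es) (converged in 4)
class of 1: {1,8}; class of 8: {1,8}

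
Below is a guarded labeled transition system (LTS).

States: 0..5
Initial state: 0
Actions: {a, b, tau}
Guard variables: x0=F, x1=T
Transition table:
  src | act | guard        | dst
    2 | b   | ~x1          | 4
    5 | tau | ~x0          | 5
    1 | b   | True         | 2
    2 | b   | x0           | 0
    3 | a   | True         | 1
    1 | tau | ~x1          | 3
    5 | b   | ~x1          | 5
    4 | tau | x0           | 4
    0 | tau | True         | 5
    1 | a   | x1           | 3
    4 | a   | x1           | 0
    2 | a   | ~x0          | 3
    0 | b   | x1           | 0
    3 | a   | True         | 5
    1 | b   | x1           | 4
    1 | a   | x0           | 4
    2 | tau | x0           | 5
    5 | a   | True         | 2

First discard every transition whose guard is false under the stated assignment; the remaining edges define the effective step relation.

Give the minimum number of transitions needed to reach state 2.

Answer: 2

Analysis:
BFS to 2:
  Layer 0: {0}
  Layer 1: {5}
  Layer 2: {2}
depth(2)=2, e.g. tau·a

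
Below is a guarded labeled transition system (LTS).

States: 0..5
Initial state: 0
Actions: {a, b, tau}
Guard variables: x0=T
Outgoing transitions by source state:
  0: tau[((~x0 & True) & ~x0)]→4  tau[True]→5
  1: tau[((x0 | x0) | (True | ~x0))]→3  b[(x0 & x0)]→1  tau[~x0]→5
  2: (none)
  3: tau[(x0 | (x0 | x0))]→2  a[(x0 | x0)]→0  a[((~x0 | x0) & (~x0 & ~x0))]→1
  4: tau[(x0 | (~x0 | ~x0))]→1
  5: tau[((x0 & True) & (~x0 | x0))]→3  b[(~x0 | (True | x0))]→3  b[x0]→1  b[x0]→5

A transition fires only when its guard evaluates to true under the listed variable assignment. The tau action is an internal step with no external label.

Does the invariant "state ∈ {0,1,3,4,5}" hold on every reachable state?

Answer: INVARIANT VIOLATED at state 2

Analysis:
Safe = {0,1,3,4,5}
Reach set: {0,1,2,3,5}
  0: safe
  1: safe
  2: ✗ unsafe
  3: safe
  5: safe
counterexample path to 2: tau·tau·tau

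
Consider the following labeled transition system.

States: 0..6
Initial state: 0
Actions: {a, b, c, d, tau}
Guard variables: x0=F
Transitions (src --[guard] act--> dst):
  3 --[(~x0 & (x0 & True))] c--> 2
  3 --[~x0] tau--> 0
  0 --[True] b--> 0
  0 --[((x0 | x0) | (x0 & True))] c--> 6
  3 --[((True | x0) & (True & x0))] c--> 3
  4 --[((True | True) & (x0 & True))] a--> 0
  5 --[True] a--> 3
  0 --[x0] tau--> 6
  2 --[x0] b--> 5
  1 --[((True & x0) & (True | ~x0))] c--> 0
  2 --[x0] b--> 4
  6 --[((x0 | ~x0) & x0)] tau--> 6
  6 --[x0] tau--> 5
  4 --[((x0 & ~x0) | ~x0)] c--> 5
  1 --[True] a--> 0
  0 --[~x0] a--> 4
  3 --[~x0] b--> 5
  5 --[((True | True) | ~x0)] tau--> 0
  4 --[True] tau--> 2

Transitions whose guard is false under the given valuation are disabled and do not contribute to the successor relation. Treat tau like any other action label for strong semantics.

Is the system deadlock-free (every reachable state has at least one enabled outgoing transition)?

Answer: DEADLOCK at state 2

Analysis:
R = {0,2,3,4,5}
  0: a→4  b→0  [2 exit(s)]
  2: ∅  [deadlock]
  3: b→5  tau→0  [2 exit(s)]
  4: c→5  tau→2  [2 exit(s)]
  5: a→3  tau→0  [2 exit(s)]
witness 2: a·tau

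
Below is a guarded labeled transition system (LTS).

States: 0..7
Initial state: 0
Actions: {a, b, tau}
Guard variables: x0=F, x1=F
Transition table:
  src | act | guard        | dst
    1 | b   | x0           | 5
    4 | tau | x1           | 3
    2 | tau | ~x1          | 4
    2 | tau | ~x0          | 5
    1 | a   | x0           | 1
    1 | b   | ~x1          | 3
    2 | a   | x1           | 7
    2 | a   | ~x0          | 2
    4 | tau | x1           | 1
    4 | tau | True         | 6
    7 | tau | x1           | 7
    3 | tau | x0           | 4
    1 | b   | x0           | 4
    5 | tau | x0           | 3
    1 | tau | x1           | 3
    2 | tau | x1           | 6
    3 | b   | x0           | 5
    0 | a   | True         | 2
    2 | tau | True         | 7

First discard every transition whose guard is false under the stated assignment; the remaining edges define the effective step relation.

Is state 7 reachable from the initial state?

Answer: REACHABLE

Analysis:
7 transition(s) survive guard evaluation.
Layer 0: {0}
Layer 1: {2}  total {0,2}
Layer 2: {4,5,7}  total {0,2,4,5,7}
Layer 3: {6}  total {0,2,4,5,6,7}
Reach set: {0,2,4,5,6,7}
witness 7: a·tau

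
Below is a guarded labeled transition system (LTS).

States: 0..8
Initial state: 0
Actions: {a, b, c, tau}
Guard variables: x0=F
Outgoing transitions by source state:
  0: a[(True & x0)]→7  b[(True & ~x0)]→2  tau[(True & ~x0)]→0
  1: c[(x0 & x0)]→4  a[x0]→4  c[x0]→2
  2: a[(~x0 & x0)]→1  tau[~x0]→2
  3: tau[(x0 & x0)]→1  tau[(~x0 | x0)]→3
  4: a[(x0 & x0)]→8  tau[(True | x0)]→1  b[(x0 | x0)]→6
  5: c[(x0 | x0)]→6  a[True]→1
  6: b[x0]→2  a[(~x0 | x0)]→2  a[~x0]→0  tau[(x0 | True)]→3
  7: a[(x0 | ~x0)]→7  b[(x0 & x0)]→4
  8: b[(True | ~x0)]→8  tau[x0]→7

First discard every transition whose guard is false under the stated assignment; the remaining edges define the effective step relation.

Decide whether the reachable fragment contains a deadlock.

Reach set: {0,2}
  0: b→2  tau→0  [2 exit(s)]
  2: tau→2  [1 exit(s)]

Answer: DEADLOCK-FREE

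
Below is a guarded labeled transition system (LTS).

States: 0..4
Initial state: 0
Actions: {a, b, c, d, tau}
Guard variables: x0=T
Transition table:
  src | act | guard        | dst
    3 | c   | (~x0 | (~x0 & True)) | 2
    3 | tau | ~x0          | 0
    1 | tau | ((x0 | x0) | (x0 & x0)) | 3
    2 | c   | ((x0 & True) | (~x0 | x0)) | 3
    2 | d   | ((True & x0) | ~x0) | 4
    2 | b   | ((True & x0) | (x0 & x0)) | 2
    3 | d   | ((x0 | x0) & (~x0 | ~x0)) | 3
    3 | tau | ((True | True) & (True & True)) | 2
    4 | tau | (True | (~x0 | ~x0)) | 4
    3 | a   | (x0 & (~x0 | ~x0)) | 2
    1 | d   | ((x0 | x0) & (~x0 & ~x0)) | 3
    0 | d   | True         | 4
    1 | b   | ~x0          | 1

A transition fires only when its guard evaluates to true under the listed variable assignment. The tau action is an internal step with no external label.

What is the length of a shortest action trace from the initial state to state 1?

Breadth-first toward 1:
  Layer 0: {0}
  Layer 1: {4}
1 never appears.

Answer: UNREACHABLE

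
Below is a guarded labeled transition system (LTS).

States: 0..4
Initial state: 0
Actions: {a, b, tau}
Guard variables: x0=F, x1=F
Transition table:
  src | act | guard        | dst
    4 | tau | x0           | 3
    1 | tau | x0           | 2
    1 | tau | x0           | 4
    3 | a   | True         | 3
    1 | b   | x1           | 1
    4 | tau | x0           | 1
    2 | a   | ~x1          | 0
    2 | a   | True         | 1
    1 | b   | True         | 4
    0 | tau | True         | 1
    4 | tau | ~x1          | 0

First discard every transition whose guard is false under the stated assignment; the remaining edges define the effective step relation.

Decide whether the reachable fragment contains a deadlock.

Answer: DEADLOCK-FREE

Trace:
Reachable = {0,1,4}
  0: tau→1  [deg 1]
  1: b→4  [deg 1]
  4: tau→0  [deg 1]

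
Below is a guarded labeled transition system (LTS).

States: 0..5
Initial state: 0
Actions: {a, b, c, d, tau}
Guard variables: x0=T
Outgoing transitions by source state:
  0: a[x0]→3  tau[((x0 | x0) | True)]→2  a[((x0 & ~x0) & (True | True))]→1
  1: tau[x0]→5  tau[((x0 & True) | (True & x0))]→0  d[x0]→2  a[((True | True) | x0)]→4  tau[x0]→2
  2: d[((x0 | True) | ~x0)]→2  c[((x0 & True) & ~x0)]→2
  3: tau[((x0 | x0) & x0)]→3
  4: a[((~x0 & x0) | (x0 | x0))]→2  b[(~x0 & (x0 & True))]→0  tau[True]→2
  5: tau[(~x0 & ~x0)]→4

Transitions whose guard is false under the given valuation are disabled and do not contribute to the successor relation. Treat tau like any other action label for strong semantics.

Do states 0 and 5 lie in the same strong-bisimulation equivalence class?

Compute ~ classes (split until stable):
  round 0: {{0,1,2,3,4,5}}
  round 1: {{0,4},{1},{2},{3},{5}}
  round 2: {{0},{1},{2},{3},{4},{5}}
stable after 3 split(s): 6 block(s)
[0]={0}  [5]={5}

Answer: NOT BISIMILAR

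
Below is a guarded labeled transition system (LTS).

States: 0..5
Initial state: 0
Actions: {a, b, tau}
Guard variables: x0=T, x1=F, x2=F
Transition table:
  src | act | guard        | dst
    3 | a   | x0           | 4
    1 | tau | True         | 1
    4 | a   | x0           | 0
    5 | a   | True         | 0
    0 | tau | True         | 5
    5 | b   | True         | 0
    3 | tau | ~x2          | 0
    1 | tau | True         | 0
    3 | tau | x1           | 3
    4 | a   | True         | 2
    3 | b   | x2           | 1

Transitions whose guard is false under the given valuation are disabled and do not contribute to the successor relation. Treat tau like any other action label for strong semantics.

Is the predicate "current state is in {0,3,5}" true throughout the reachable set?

Answer: INVARIANT HOLDS

Analysis:
Inv-set: {0,3,5}
Reachable = {0,5}
  0: ok
  5: ok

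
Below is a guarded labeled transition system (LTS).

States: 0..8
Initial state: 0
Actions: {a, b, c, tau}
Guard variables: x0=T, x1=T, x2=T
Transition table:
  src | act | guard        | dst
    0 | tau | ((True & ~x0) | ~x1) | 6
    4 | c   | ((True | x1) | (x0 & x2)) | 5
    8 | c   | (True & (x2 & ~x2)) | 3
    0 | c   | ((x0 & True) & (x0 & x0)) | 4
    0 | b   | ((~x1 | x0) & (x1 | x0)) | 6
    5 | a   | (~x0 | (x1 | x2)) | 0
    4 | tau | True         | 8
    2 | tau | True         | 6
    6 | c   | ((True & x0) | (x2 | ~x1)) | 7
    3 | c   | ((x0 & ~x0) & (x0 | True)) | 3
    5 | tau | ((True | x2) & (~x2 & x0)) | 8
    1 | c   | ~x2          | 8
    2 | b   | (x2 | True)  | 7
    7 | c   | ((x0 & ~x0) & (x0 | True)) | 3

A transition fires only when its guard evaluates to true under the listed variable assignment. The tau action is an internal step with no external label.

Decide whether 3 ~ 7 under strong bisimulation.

Bisimulation quotient by refinement:
  P[0] = {{0,1,2,3,4,5,6,7,8}}
  P[1] = {{0},{1,3,7,8},{2},{4},{5},{6}}
6 equivalence class(es) (converged in 2)
class of 3: {1,3,7,8}; class of 7: {1,3,7,8}

Answer: BISIMILAR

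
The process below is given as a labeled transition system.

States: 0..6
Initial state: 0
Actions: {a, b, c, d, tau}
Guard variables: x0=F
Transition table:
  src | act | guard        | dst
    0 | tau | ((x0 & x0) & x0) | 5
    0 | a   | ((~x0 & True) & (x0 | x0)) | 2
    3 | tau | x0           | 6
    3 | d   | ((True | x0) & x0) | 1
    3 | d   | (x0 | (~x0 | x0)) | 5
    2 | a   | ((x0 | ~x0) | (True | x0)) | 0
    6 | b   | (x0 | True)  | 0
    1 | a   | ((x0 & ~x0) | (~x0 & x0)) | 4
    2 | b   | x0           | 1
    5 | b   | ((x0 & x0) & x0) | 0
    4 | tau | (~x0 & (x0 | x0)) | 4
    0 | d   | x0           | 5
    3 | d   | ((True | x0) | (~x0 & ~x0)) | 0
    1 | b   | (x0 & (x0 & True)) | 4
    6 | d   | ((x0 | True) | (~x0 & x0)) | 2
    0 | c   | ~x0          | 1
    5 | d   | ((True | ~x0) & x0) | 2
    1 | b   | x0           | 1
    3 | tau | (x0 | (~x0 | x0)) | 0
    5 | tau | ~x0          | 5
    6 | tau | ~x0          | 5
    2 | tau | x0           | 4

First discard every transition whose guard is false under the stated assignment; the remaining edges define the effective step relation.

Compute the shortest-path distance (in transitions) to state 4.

Answer: UNREACHABLE

Trace:
Breadth-first toward 4:
  depth 0: {0}
  depth 1: {1}
4 never appears.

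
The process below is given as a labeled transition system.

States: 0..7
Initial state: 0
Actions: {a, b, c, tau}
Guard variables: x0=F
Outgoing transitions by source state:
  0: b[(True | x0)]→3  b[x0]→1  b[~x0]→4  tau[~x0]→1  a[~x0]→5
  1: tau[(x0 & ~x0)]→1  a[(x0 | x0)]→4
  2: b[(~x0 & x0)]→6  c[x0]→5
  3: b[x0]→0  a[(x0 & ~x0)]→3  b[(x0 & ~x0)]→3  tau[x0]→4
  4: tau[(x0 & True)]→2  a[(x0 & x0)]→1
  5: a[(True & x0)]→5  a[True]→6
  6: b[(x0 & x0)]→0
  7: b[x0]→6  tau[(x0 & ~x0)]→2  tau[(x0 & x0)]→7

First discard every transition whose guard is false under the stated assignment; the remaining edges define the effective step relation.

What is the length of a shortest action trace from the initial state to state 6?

Layered search for 6:
  Layer 0: {0}
  Layer 1: {1,3,4,5}
  Layer 2: {6}
6 enters at depth 2; path a·a

Answer: 2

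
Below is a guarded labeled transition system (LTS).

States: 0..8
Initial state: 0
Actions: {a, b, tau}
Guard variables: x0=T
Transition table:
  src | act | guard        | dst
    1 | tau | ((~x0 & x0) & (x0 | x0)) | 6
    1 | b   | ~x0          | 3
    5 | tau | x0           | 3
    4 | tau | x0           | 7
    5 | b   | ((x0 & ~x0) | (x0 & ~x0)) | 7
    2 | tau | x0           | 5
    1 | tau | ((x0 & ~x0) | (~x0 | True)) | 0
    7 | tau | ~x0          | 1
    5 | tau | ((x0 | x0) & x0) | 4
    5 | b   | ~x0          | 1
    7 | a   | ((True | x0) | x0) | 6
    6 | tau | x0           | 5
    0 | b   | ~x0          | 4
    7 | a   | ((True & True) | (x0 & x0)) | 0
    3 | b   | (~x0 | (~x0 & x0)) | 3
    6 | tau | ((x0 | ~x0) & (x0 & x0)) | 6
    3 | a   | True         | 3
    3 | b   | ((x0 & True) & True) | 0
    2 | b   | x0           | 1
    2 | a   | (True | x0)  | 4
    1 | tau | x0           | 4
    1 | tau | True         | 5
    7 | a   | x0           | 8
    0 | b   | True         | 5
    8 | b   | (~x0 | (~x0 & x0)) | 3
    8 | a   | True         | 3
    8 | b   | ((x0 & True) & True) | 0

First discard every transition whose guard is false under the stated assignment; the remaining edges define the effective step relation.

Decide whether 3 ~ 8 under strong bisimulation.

Compute ~ classes (split until stable):
  round 0: {{0,1,2,3,4,5,6,7,8}}
  round 1: {{0},{1,4,5,6},{2},{3,8},{7}}
  round 2: {{0},{1},{2},{3,8},{4},{5},{6},{7}}
8 equivalence class(es) (converged in 3)
class of 3: {3,8}; class of 8: {3,8}

Answer: BISIMILAR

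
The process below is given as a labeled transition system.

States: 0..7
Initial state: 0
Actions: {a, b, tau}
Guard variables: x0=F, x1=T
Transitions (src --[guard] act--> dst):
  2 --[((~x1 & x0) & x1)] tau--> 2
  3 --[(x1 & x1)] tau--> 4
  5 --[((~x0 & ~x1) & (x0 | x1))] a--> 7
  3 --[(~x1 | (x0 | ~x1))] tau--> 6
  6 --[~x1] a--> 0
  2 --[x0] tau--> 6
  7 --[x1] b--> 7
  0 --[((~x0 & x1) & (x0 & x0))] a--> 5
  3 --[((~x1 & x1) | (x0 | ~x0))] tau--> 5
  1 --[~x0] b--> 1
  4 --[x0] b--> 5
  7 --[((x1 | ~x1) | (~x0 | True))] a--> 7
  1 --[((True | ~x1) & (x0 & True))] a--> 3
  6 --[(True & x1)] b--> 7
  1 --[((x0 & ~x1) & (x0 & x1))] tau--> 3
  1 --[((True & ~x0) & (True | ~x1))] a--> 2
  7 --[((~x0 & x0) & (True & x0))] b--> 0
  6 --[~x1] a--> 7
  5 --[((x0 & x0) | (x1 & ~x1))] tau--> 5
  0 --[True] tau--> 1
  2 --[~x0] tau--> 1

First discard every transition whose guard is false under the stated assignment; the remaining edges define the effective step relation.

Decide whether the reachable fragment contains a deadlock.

R = {0,1,2}
  0: tau→1  [deg 1]
  1: a→2  b→1  [deg 2]
  2: tau→1  [deg 1]

Answer: DEADLOCK-FREE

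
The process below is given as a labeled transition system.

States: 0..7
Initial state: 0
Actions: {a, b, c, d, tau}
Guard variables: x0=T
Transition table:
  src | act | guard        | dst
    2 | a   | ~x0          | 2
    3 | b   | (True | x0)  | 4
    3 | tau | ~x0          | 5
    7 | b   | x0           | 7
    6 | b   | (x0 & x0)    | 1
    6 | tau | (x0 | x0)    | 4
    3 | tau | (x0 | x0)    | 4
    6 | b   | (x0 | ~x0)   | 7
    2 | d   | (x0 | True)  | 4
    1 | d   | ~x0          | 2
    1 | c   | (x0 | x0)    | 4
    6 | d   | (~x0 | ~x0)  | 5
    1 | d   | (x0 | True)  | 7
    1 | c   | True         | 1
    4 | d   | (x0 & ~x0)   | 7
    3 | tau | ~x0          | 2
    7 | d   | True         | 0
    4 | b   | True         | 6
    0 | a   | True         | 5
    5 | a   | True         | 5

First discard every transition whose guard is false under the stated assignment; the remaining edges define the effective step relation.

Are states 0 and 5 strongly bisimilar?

Refine partition for ~:
  round 0: {{0,1,2,3,4,5,6,7}}
  round 1: {{0,5},{1},{2},{3,6},{4},{7}}
  round 2: {{0,5},{1},{2},{3},{4},{6},{7}}
stable after 3 split(s): 7 block(s)
[0]={0,5}  [5]={0,5}

Answer: BISIMILAR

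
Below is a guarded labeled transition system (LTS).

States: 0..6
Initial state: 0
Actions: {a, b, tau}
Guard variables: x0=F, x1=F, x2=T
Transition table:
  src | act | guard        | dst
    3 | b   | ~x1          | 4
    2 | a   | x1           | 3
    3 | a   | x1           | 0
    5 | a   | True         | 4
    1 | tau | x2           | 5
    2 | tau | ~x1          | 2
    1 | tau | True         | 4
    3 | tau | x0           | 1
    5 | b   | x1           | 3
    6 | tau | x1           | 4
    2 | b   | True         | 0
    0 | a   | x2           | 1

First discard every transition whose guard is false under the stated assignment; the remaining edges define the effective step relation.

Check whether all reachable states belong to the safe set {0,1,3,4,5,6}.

Answer: INVARIANT HOLDS

Working:
Allowed set {0,1,3,4,5,6}
Reach set: {0,1,4,5}
  0: safe
  1: safe
  4: safe
  5: safe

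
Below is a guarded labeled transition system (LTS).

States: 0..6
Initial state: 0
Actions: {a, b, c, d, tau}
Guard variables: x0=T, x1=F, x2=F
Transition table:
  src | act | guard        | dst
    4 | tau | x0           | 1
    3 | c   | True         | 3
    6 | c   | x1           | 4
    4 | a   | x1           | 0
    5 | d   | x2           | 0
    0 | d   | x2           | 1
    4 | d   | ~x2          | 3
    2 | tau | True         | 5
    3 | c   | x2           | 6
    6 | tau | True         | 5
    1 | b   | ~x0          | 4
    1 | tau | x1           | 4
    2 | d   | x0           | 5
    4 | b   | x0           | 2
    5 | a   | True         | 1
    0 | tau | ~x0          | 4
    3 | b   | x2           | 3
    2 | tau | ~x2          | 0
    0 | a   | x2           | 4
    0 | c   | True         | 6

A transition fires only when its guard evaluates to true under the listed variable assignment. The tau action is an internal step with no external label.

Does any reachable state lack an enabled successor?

Answer: DEADLOCK at state 1

Working:
R = {0,1,5,6}
  0: c→6  [1 out]
  1: ∅  [deadlock]
  5: a→1  [1 out]
  6: tau→5  [1 out]
trace reaching 1: c·tau·a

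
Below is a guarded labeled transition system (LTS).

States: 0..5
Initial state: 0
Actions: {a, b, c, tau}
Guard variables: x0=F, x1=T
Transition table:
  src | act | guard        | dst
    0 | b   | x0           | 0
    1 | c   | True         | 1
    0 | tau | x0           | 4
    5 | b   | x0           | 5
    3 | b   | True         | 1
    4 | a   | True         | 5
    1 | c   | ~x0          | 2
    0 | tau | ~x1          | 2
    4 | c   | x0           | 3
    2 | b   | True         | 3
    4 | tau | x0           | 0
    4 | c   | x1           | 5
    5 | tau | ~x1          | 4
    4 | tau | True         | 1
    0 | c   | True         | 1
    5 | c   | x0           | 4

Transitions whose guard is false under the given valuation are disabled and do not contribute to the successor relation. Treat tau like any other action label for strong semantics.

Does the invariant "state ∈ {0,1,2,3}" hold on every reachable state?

Answer: INVARIANT HOLDS

Working:
Inv-set: {0,1,2,3}
Reach set: {0,1,2,3}
  0: ok
  1: ok
  2: ok
  3: ok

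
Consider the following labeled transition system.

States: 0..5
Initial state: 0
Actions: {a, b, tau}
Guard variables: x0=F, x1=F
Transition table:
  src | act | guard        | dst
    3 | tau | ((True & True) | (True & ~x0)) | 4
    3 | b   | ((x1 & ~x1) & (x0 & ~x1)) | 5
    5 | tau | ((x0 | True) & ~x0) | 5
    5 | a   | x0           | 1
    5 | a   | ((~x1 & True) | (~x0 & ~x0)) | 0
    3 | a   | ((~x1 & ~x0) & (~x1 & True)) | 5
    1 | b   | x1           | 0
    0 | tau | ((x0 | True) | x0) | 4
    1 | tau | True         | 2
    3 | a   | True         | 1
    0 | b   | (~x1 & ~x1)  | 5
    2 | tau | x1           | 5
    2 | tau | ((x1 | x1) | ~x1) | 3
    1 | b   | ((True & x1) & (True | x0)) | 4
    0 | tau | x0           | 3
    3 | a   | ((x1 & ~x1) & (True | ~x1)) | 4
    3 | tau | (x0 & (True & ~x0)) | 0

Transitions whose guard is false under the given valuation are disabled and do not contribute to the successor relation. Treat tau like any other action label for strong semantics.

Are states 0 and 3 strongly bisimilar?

Bisimulation quotient by refinement:
  π0 = {{0,1,2,3,4,5}}
  π1 = {{0},{1,2},{3,5},{4}}
  π2 = {{0},{1},{2},{3},{4},{5}}
stable after 3 split(s): 6 block(s)
[0]={0}  [3]={3}

Answer: NOT BISIMILAR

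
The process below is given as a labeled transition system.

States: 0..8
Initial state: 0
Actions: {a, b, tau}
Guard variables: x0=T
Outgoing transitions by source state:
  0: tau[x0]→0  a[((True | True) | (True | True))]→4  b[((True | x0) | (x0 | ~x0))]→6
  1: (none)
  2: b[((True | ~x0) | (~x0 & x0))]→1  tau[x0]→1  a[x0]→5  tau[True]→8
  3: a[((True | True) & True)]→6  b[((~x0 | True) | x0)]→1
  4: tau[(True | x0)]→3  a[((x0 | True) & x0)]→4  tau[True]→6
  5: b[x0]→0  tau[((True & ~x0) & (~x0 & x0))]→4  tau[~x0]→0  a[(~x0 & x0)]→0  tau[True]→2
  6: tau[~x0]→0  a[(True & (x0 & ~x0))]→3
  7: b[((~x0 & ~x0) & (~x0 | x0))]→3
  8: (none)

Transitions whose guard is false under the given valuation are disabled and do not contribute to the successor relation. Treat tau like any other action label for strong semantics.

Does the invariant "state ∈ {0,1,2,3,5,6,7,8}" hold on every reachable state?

Answer: INVARIANT VIOLATED at state 4

Working:
Inv-set: {0,1,2,3,5,6,7,8}
Reach set: {0,1,3,4,6}
  0: ✓
  1: ✓
  3: ✓
  4: outside
  6: ✓
reach 4 via a — violates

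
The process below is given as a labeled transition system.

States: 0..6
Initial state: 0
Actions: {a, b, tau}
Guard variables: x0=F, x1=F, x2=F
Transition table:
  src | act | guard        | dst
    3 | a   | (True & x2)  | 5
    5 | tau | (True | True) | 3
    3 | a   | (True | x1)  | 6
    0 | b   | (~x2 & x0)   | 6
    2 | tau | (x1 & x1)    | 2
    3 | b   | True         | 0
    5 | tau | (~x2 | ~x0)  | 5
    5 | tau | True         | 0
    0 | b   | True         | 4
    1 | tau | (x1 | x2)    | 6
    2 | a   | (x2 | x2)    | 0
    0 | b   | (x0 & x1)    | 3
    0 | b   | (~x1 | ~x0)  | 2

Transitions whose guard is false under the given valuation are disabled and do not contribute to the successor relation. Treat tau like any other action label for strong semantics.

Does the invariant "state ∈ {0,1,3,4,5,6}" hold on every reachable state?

Inv-set: {0,1,3,4,5,6}
Reachable = {0,2,4}
  0: ✓
  2: outside
  4: ✓
counterexample path to 2: b

Answer: INVARIANT VIOLATED at state 2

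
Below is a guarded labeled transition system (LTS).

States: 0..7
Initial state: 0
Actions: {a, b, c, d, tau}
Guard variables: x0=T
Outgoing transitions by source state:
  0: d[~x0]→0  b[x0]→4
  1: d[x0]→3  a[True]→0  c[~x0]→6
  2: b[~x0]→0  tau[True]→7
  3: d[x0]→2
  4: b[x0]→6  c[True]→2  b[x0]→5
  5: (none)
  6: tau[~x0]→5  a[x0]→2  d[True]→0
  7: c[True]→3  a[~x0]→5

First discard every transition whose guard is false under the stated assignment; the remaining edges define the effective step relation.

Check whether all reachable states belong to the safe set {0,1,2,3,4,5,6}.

Answer: INVARIANT VIOLATED at state 7

Analysis:
Allowed set {0,1,2,3,4,5,6}
Reach set: {0,2,3,4,5,6,7}
  0: ok
  2: ok
  3: ok
  4: ok
  5: ok
  6: ok
  7: outside
counterexample path to 7: b·c·tau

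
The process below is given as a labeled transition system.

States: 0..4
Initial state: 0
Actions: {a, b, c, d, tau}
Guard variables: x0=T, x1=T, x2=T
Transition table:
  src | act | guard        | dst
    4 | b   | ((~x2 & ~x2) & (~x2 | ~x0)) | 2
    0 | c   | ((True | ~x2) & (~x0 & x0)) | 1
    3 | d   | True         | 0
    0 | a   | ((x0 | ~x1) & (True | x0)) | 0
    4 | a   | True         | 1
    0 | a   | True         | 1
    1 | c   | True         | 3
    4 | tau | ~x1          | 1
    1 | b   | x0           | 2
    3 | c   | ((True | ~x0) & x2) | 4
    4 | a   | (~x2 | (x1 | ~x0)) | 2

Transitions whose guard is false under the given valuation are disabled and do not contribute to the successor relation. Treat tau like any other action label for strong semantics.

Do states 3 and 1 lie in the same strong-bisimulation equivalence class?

Refine partition for ~:
  round 0: {{0,1,2,3,4}}
  round 1: {{0,4},{1},{2},{3}}
  round 2: {{0},{1},{2},{3},{4}}
5 equivalence class(es) (converged in 3)
class of 3: {3}; class of 1: {1}

Answer: NOT BISIMILAR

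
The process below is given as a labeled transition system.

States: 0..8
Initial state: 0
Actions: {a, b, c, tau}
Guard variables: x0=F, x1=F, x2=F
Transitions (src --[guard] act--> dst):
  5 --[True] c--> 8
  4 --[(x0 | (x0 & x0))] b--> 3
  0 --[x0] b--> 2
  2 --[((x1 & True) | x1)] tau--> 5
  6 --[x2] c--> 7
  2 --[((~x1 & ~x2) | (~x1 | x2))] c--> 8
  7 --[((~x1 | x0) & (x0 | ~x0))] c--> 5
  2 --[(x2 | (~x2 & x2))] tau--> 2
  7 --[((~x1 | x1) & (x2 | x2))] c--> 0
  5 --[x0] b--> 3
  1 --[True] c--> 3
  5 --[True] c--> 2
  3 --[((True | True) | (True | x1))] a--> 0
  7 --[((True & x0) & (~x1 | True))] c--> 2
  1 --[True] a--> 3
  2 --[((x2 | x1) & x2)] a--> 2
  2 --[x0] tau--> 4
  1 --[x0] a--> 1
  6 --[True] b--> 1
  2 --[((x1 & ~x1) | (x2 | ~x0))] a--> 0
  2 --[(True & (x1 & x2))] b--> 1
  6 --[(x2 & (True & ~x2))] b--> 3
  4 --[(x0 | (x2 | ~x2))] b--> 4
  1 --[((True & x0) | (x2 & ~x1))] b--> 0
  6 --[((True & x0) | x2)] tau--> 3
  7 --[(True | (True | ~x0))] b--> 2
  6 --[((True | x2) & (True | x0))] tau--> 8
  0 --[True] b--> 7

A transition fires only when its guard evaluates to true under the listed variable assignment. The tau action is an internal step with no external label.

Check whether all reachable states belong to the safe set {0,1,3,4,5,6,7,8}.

Inv-set: {0,1,3,4,5,6,7,8}
Reachable = {0,2,5,7,8}
  0: ✓
  2: VIOLATES
  5: ✓
  7: ✓
  8: ✓
witness against invariant: b·b → 2

Answer: INVARIANT VIOLATED at state 2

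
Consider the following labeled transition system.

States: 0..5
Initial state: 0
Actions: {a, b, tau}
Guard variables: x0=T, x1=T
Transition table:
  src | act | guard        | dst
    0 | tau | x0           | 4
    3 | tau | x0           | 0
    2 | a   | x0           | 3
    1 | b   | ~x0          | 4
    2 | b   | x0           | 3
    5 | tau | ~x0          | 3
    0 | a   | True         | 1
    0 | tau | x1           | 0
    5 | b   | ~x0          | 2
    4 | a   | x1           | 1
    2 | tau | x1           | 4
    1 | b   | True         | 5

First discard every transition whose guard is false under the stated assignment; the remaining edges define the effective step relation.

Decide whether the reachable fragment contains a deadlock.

Answer: DEADLOCK at state 5

Trace:
Reachable = {0,1,4,5}
  0: a→1  tau→0  tau→4  [deg 3]
  1: b→5  [deg 1]
  4: a→1  [deg 1]
  5: ∅  [STUCK]
trace reaching 5: a·b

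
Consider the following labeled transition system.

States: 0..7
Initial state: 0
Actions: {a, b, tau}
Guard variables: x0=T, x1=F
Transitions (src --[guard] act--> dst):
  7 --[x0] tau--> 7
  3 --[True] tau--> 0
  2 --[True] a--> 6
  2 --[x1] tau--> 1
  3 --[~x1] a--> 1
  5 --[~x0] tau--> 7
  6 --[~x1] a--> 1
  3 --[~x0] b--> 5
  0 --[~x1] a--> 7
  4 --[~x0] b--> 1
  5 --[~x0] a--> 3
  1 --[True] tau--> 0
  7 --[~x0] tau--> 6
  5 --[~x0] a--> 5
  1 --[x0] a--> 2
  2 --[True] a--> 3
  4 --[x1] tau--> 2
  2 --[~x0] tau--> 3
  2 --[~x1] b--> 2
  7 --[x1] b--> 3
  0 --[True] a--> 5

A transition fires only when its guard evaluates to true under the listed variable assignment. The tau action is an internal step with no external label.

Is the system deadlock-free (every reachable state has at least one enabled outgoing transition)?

Reach set: {0,5,7}
  0: a→5  a→7  [deg 2]
  5: ∅  [no exit]
  7: tau→7  [deg 1]
witness 5: a

Answer: DEADLOCK at state 5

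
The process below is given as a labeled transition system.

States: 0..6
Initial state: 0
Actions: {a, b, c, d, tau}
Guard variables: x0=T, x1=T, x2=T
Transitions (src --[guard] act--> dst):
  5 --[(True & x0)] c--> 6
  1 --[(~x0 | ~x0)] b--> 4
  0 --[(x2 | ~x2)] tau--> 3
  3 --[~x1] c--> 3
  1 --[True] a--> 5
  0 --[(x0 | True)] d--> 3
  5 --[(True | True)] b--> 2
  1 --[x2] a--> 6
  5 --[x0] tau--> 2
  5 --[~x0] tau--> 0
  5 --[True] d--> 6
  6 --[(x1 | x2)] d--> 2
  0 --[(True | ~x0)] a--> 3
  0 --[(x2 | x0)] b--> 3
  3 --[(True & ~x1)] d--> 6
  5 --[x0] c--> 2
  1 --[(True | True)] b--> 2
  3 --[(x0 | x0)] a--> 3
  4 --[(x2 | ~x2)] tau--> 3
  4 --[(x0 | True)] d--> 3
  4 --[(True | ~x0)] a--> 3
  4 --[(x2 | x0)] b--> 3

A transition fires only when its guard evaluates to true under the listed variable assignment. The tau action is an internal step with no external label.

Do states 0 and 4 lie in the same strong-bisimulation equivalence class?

Answer: BISIMILAR

Working:
Bisimulation quotient by refinement:
  round 0: {{0,1,2,3,4,5,6}}
  round 1: {{0,4},{1},{2},{3},{5},{6}}
stable after 2 split(s): 6 block(s)
class of 0: {0,4}; class of 4: {0,4}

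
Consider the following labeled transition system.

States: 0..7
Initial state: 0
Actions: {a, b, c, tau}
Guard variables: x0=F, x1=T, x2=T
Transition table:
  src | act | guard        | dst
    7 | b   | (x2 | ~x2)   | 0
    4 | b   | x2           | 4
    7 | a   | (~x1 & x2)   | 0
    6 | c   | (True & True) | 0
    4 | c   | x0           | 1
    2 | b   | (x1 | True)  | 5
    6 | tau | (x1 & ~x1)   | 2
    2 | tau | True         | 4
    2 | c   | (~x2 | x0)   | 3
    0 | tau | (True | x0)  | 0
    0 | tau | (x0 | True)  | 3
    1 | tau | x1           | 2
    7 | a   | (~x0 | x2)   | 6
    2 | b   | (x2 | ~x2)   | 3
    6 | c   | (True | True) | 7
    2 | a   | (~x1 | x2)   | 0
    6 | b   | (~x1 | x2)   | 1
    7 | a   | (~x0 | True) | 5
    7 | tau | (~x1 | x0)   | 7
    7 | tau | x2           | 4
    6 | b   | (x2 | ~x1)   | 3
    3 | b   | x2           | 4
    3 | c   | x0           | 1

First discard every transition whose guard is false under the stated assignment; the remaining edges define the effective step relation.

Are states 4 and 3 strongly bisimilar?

Answer: BISIMILAR

Trace:
Refine partition for ~:
  P[0] = {{0,1,2,3,4,5,6,7}}
  P[1] = {{0,1},{2,7},{3,4},{5},{6}}
  P[2] = {{0},{1},{2},{3,4},{5},{6},{7}}
7 equivalence class(es) (converged in 3)
[4]={3,4}  [3]={3,4}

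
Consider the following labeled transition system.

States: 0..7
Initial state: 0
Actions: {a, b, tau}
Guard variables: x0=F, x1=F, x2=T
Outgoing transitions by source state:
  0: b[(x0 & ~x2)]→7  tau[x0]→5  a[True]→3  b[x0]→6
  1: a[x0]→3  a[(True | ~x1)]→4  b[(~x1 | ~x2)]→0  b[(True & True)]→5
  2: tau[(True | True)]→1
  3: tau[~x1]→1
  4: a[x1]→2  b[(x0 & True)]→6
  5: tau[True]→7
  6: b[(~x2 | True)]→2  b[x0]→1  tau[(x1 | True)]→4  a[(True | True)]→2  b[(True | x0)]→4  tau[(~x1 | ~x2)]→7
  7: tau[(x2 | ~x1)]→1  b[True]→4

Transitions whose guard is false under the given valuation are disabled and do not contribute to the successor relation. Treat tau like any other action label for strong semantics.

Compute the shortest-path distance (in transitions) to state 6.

Answer: UNREACHABLE

Trace:
Layered search for 6:
  Layer 0: {0}
  Layer 1: {3}
  Layer 2: {1}
  Layer 3: {4,5}
  Layer 4: {7}
6 never appears.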